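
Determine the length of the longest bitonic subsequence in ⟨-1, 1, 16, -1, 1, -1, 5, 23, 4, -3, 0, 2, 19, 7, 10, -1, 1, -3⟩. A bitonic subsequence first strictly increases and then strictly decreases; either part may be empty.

One longest bitonic subsequence is -1, 1, 16, 5, 4, 2, 1, -3 (positions 1,2,3,7,9,12,17,18): it rises to 16 then falls. Length 8 is optimal.

8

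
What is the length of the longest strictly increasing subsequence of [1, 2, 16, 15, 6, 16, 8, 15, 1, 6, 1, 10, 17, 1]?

6

One longest increasing subsequence is 1, 2, 6, 8, 15, 17 (positions 1,2,5,7,8,13), of length 6; no longer one exists.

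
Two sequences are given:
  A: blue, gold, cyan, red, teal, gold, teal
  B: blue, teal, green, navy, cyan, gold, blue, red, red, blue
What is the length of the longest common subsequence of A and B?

A longest common subsequence is blue, gold, red (length 3); the LCS DP confirms no longer common subsequence exists.

3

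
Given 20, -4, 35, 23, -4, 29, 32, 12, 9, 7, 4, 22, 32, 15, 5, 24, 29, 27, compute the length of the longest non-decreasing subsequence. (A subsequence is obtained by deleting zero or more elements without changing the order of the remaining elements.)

Let dp[i] be the longest non-decreasing subsequence ending at position i. Then dp = [1, 1, 2, 2, 2, 3, 4, 3, 3, 3, 3, 4, 5, 4, 4, 5, 6, 6].
The maximum is 6; one witness is -4, -4, 12, 22, 24, 29 at positions 2,5,8,12,16,17.

6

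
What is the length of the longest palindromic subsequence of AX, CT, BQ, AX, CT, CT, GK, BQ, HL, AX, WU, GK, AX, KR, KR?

6

Using dp[i][j] = 2 + dp[i+1][j−1] if the ends match, else max(dp[i+1][j], dp[i][j−1]):
dp[1][15] = 6. A witness is AX AX CT CT AX AX at positions 1,4,5,6,10,13.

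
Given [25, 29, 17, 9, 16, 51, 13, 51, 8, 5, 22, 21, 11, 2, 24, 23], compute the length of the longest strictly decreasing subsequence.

Let dp[i] be the longest decreasing subsequence ending at position i. Then dp = [1, 1, 2, 3, 3, 1, 4, 1, 5, 6, 2, 3, 5, 7, 2, 3].
The maximum is 7; one witness is 25, 17, 16, 13, 8, 5, 2 at positions 1,3,5,7,9,10,14.

7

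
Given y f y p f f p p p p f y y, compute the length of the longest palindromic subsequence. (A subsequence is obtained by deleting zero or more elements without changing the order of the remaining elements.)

10

One longest palindromic subsequence is yyfppppfyy (positions 1,3,5,7,8,9,10,11,12,13); it reads the same forward and backward, and the interval DP gives dp[1][13] = 10.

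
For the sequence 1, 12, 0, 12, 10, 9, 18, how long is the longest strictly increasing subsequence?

Scanning left to right, the best length ending at each element is: 1→1, 12→2, 0→1, 12→2, 10→2, 9→2, 18→3.
So the longest increasing subsequence has length 3, e.g. 1, 12, 18.

3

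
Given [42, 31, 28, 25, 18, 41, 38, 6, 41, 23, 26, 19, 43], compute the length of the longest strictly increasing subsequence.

4

Let dp[i] be the longest increasing subsequence ending at position i. Then dp = [1, 1, 1, 1, 1, 2, 2, 1, 3, 2, 3, 2, 4].
The maximum is 4; one witness is 31, 38, 41, 43 at positions 2,7,9,13.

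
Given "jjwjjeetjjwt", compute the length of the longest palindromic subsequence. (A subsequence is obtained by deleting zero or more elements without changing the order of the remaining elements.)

One longest palindromic subsequence is wjjeejjw (positions 3,4,5,6,7,9,10,11); it reads the same forward and backward, and the interval DP gives dp[1][12] = 8.

8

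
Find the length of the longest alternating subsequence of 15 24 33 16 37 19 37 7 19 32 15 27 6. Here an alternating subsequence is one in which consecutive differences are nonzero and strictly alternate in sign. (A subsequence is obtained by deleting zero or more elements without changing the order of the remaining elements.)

A longest alternating subsequence is 15, 24, 16, 37, 19, 37, 7, 19, 15, 27, 6 (positions 1,2,4,5,6,7,8,9,11,12,13); its 10 consecutive differences strictly alternate in sign, and length 11 is optimal.

11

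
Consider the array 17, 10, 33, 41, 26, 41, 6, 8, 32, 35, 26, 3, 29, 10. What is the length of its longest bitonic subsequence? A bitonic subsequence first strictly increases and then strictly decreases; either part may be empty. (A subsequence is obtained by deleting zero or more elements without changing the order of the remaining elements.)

6

One longest bitonic subsequence is 17, 33, 41, 35, 29, 10 (positions 1,3,4,10,13,14): it rises to 41 then falls. Length 6 is optimal.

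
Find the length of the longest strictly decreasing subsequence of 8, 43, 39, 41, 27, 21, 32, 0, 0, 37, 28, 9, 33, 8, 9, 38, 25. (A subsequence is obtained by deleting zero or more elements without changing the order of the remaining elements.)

Let dp[i] be the longest decreasing subsequence ending at position i. Then dp = [1, 1, 2, 2, 3, 4, 3, 5, 5, 3, 4, 5, 4, 6, 5, 3, 5].
The maximum is 6; one witness is 43, 39, 27, 21, 9, 8 at positions 2,3,5,6,12,14.

6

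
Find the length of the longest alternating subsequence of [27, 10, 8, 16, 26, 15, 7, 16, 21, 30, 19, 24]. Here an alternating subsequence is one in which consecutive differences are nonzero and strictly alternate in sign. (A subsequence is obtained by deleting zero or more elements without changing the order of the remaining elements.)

Track the best alternating length ending on an up-step vs a down-step at each position: up/down = 1/1, 1/2, 1/2, 3/2, 3/2, 3/4, 1/4, 5/4, 5/4, 5/1, 5/6, 7/6.
The maximum over both is 7; one such subsequence is 27, 10, 16, 15, 21, 19, 24.

7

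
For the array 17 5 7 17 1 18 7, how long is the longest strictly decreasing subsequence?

Let dp[i] be the longest decreasing subsequence ending at position i. Then dp = [1, 2, 2, 1, 3, 1, 2].
The maximum is 3; one witness is 17, 5, 1 at positions 1,2,5.

3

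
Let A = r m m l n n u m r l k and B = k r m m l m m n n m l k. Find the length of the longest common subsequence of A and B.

A longest common subsequence is rmmlnnmlk (length 9); the LCS DP confirms no longer common subsequence exists.

9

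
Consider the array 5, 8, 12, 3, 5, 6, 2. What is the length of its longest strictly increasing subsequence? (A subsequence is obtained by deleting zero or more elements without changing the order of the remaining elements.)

3

Let dp[i] be the longest increasing subsequence ending at position i. Then dp = [1, 2, 3, 1, 2, 3, 1].
The maximum is 3; one witness is 5, 8, 12 at positions 1,2,3.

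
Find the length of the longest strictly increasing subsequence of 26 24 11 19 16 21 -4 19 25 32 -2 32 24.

Scanning left to right, the best length ending at each element is: 26→1, 24→1, 11→1, 19→2, 16→2, 21→3, -4→1, 19→3, 25→4, 32→5, -2→2, 32→5, 24→4.
So the longest increasing subsequence has length 5, e.g. 11, 19, 21, 25, 32.

5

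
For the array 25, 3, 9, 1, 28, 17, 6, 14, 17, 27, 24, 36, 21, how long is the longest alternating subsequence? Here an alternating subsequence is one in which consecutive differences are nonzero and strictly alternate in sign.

Track the best alternating length ending on an up-step vs a down-step at each position: up/down = 1/1, 1/2, 3/2, 1/4, 5/1, 5/6, 5/6, 7/6, 7/6, 7/6, 7/8, 9/1, 7/10.
The maximum over both is 10; one such subsequence is 25, 3, 9, 1, 28, 17, 27, 24, 36, 21.

10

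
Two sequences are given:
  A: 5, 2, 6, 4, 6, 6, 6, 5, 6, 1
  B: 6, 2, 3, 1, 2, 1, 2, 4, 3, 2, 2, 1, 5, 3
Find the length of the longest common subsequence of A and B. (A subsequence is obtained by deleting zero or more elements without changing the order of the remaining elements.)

3

Backtracking the LCS table gives one alignment: 2 (A2,B7) → 4 (A4,B8) → 5 (A8,B13).
So the longest common subsequence has length 3.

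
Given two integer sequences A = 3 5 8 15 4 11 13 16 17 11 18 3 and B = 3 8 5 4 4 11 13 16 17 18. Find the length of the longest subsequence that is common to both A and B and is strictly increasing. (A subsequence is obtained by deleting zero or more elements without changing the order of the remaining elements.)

For each value that appears in both, track the longest common increasing run ending there.
The best achievable length is 7; one witness is 3, 8, 11, 13, 16, 17, 18 (A-positions 1,3,6,7,8,9,11, B-positions 1,2,6,7,8,9,10).

7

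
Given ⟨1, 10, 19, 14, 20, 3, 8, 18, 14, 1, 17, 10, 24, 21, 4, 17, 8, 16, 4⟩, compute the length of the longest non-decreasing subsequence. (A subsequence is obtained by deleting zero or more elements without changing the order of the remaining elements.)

Scanning left to right, the best length ending at each element is: 1→1, 10→2, 19→3, 14→3, 20→4, 3→2, 8→3, 18→4, 14→4, 1→2, 17→5, 10→4, 24→6, 21→6, 4→3, 17→6, 8→4, 16→5, 4→4.
So the longest non-decreasing subsequence has length 6, e.g. 1, 10, 14, 14, 17, 24.

6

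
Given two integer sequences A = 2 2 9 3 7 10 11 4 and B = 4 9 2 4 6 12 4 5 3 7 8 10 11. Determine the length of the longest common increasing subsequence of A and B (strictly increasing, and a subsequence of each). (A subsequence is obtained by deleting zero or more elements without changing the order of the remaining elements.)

A longest common strictly increasing subsequence is 2, 3, 7, 10, 11 (length 5); it appears in order in both A and B, and no longer such subsequence exists.

5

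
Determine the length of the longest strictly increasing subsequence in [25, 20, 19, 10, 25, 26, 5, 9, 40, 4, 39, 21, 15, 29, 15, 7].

4

One longest increasing subsequence is 20, 25, 26, 40 (positions 2,5,6,9), of length 4; no longer one exists.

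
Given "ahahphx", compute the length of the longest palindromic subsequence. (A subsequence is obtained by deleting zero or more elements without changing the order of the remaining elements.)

3

One longest palindromic subsequence is hph (positions 4,5,6); it reads the same forward and backward, and the interval DP gives dp[1][7] = 3.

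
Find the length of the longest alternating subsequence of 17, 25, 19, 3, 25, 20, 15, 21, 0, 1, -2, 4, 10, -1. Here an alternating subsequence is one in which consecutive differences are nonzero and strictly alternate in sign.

A longest alternating subsequence is 17, 25, 19, 25, 20, 21, 0, 1, -2, 4, -1 (positions 1,2,3,5,6,8,9,10,11,12,14); its 10 consecutive differences strictly alternate in sign, and length 11 is optimal.

11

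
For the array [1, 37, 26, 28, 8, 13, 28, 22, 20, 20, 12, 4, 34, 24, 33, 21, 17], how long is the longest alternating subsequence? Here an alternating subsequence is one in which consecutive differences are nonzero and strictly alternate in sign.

A longest alternating subsequence is 1, 37, 26, 28, 8, 28, 22, 34, 24, 33, 21 (positions 1,2,3,4,5,7,8,13,14,15,16); its 10 consecutive differences strictly alternate in sign, and length 11 is optimal.

11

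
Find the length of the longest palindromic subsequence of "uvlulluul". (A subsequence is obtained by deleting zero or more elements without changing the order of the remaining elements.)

Using dp[i][j] = 2 + dp[i+1][j−1] if the ends match, else max(dp[i+1][j], dp[i][j−1]):
dp[1][9] = 6. A witness is lullul at positions 3,4,5,6,8,9.

6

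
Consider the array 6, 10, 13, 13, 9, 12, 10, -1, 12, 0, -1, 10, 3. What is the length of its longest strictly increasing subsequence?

4

Let dp[i] be the longest increasing subsequence ending at position i. Then dp = [1, 2, 3, 3, 2, 3, 3, 1, 4, 2, 1, 3, 3].
The maximum is 4; one witness is 6, 9, 10, 12 at positions 1,5,7,9.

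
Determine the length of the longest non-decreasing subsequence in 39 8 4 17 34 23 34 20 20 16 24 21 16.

5

One longest non-decreasing subsequence is 8, 17, 20, 20, 24 (positions 2,4,8,9,11), of length 5; no longer one exists.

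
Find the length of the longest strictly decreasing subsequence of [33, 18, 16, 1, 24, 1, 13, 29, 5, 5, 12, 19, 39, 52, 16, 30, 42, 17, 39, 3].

Scanning left to right, the best length ending at each element is: 33→1, 18→2, 16→3, 1→4, 24→2, 1→4, 13→4, 29→2, 5→5, 5→5, 12→5, 19→3, 39→1, 52→1, 16→4, 30→2, 42→2, 17→4, 39→3, 3→6.
So the longest decreasing subsequence has length 6, e.g. 33, 18, 16, 13, 5, 3.

6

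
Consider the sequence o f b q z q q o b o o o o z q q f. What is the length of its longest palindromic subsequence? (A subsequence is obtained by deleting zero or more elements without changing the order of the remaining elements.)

11

One longest palindromic subsequence is fqqoooooqqf (positions 2,4,6,8,10,11,12,13,15,16,17); it reads the same forward and backward, and the interval DP gives dp[1][17] = 11.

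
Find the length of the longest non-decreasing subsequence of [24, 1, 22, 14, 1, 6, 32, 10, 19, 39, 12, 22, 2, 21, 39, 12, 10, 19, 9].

7

Let dp[i] be the longest non-decreasing subsequence ending at position i. Then dp = [1, 1, 2, 2, 2, 3, 4, 4, 5, 6, 5, 6, 3, 6, 7, 6, 5, 7, 4].
The maximum is 7; one witness is 1, 1, 6, 10, 19, 39, 39 at positions 2,5,6,8,9,10,15.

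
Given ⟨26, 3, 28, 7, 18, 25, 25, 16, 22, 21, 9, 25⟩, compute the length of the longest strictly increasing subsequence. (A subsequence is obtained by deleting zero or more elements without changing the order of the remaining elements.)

One longest increasing subsequence is 3, 7, 18, 22, 25 (positions 2,4,5,9,12), of length 5; no longer one exists.

5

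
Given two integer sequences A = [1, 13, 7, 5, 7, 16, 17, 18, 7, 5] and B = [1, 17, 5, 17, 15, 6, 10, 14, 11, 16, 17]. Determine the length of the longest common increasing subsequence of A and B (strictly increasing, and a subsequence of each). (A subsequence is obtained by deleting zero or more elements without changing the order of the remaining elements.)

For each value that appears in both, track the longest common increasing run ending there.
The best achievable length is 4; one witness is 1, 5, 16, 17 (A-positions 1,4,6,7, B-positions 1,3,10,11).

4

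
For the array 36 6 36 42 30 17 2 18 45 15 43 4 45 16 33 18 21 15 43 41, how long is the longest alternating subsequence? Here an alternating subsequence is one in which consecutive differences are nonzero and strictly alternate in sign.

A longest alternating subsequence is 36, 6, 36, 17, 18, 15, 43, 4, 45, 16, 33, 18, 21, 15, 43, 41 (positions 1,2,3,6,8,10,11,12,13,14,15,16,17,18,19,20); its 15 consecutive differences strictly alternate in sign, and length 16 is optimal.

16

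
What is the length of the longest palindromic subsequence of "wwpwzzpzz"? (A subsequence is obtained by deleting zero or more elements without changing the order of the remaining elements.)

5

Using dp[i][j] = 2 + dp[i+1][j−1] if the ends match, else max(dp[i+1][j], dp[i][j−1]):
dp[1][9] = 5. A witness is zzpzz at positions 5,6,7,8,9.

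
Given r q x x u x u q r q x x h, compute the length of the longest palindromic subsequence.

7

One longest palindromic subsequence is xxqrqxx (positions 4,6,8,9,10,11,12); it reads the same forward and backward, and the interval DP gives dp[1][13] = 7.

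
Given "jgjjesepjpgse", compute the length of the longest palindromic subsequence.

7

Using dp[i][j] = 2 + dp[i+1][j−1] if the ends match, else max(dp[i+1][j], dp[i][j−1]):
dp[1][13] = 7. A witness is espjpse at positions 5,6,8,9,10,12,13.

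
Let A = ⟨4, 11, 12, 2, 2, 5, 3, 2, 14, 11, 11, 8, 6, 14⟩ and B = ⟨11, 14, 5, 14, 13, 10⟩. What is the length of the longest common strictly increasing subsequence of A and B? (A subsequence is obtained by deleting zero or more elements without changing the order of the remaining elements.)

A longest common strictly increasing subsequence is 11, 14 (length 2); it appears in order in both A and B, and no longer such subsequence exists.

2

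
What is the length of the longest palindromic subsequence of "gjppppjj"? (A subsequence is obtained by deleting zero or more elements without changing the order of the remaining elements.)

One longest palindromic subsequence is jppppj (positions 2,3,4,5,6,8); it reads the same forward and backward, and the interval DP gives dp[1][8] = 6.

6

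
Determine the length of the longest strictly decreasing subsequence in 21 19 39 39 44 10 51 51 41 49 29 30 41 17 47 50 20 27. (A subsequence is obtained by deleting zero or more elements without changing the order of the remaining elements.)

4

Let dp[i] be the longest decreasing subsequence ending at position i. Then dp = [1, 2, 1, 1, 1, 3, 1, 1, 2, 2, 3, 3, 3, 4, 3, 2, 4, 4].
The maximum is 4; one witness is 44, 41, 29, 17 at positions 5,9,11,14.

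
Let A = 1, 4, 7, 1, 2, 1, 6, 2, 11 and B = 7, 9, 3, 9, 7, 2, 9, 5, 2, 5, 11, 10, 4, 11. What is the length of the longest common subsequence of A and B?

Backtracking the LCS table gives one alignment: 7 (A3,B5) → 2 (A5,B6) → 2 (A8,B9) → 11 (A9,B14).
So the longest common subsequence has length 4.

4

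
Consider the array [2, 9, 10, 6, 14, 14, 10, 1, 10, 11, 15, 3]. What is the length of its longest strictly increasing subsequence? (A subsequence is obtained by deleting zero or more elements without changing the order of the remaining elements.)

5

Let dp[i] be the longest increasing subsequence ending at position i. Then dp = [1, 2, 3, 2, 4, 4, 3, 1, 3, 4, 5, 2].
The maximum is 5; one witness is 2, 9, 10, 14, 15 at positions 1,2,3,5,11.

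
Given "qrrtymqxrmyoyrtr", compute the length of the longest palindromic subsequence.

9

One longest palindromic subsequence is rtryoyrtr (positions 2,4,9,11,12,13,14,15,16); it reads the same forward and backward, and the interval DP gives dp[1][16] = 9.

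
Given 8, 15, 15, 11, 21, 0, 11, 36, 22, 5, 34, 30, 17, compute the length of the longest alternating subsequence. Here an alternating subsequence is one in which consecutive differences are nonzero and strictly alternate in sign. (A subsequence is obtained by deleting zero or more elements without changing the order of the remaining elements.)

9

Track the best alternating length ending on an up-step vs a down-step at each position: up/down = 1/1, 2/1, 2/1, 2/3, 4/1, 1/5, 6/5, 6/1, 6/7, 6/7, 8/7, 8/9, 8/9.
The maximum over both is 9; one such subsequence is 8, 15, 11, 21, 0, 36, 22, 34, 30.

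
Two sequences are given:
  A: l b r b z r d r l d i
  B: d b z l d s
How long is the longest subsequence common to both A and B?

Backtracking the LCS table gives one alignment: b (A4,B2) → z (A5,B3) → l (A9,B4) → d (A10,B5).
So the longest common subsequence has length 4.

4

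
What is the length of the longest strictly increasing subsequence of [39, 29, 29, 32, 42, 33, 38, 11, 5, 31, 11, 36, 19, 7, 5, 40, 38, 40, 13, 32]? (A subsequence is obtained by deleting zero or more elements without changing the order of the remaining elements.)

One longest increasing subsequence is 29, 32, 33, 36, 38, 40 (positions 2,4,6,12,17,18), of length 6; no longer one exists.

6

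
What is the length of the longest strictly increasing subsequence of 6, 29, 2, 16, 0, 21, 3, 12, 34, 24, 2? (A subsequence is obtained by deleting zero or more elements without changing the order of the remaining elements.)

One longest increasing subsequence is 6, 16, 21, 34 (positions 1,4,6,9), of length 4; no longer one exists.

4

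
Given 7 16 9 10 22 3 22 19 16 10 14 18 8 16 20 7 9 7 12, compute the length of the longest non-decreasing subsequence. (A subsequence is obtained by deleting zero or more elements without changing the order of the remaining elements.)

One longest non-decreasing subsequence is 7, 9, 10, 10, 14, 18, 20 (positions 1,3,4,10,11,12,15), of length 7; no longer one exists.

7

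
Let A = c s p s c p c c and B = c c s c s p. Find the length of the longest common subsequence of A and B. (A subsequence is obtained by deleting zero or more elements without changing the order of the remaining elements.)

A longest common subsequence is cssp (length 4); the LCS DP confirms no longer common subsequence exists.

4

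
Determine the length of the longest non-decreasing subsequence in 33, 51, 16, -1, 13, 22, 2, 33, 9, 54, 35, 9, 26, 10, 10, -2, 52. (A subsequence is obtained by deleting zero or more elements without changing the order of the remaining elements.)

7

Let dp[i] be the longest non-decreasing subsequence ending at position i. Then dp = [1, 2, 1, 1, 2, 3, 2, 4, 3, 5, 5, 4, 5, 5, 6, 1, 7].
The maximum is 7; one witness is -1, 2, 9, 9, 10, 10, 52 at positions 4,7,9,12,14,15,17.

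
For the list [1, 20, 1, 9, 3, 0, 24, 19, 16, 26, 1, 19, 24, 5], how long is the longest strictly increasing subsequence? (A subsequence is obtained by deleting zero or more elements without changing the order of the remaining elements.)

5

One longest increasing subsequence is 1, 9, 16, 19, 24 (positions 1,4,9,12,13), of length 5; no longer one exists.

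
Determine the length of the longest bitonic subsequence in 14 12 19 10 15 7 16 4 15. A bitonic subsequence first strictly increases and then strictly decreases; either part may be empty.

5

Let inc[i] be the LIS ending at i and dec[i] the longest strictly decreasing subsequence starting at i. inc = [1, 1, 2, 1, 2, 1, 3, 1, 2], dec = [5, 4, 4, 3, 3, 2, 2, 1, 1].
max_i inc[i]+dec[i]−1 = 5, with one witness 14, 12, 10, 7, 4.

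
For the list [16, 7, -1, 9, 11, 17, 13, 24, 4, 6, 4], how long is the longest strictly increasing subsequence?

One longest increasing subsequence is 7, 9, 11, 17, 24 (positions 2,4,5,6,8), of length 5; no longer one exists.

5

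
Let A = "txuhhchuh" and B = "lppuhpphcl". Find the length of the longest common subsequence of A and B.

A longest common subsequence is uhhc (length 4); the LCS DP confirms no longer common subsequence exists.

4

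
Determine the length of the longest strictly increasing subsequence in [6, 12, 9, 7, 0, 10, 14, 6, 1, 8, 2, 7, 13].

Scanning left to right, the best length ending at each element is: 6→1, 12→2, 9→2, 7→2, 0→1, 10→3, 14→4, 6→2, 1→2, 8→3, 2→3, 7→4, 13→5.
So the longest increasing subsequence has length 5, e.g. 0, 1, 2, 7, 13.

5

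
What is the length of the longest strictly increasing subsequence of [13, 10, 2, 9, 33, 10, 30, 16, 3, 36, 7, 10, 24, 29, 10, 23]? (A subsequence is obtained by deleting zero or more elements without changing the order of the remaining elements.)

One longest increasing subsequence is 2, 9, 10, 16, 24, 29 (positions 3,4,6,8,13,14), of length 6; no longer one exists.

6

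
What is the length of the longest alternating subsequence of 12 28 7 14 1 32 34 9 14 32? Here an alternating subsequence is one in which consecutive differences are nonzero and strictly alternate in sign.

8

Track the best alternating length ending on an up-step vs a down-step at each position: up/down = 1/1, 2/1, 1/3, 4/3, 1/5, 6/1, 6/1, 6/7, 8/7, 8/7.
The maximum over both is 8; one such subsequence is 12, 28, 7, 14, 1, 32, 9, 14.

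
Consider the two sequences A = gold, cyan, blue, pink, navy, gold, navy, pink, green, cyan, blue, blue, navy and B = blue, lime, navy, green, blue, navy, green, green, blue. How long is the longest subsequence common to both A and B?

5

Backtracking the LCS table gives one alignment: blue (A3,B1) → navy (A5,B3) → navy (A7,B6) → green (A9,B8) → blue (A12,B9).
So the longest common subsequence has length 5.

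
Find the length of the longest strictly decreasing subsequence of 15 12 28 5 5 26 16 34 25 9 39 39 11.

Scanning left to right, the best length ending at each element is: 15→1, 12→2, 28→1, 5→3, 5→3, 26→2, 16→3, 34→1, 25→3, 9→4, 39→1, 39→1, 11→4.
So the longest decreasing subsequence has length 4, e.g. 28, 26, 16, 9.

4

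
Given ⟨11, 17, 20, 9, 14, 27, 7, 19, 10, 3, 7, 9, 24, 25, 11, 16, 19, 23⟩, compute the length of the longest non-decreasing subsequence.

7

Let dp[i] be the longest non-decreasing subsequence ending at position i. Then dp = [1, 2, 3, 1, 2, 4, 1, 3, 2, 1, 2, 3, 4, 5, 4, 5, 6, 7].
The maximum is 7; one witness is 7, 7, 9, 11, 16, 19, 23 at positions 7,11,12,15,16,17,18.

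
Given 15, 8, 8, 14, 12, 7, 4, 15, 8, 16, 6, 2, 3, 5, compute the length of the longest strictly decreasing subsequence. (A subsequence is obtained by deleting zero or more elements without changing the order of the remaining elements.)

Scanning left to right, the best length ending at each element is: 15→1, 8→2, 8→2, 14→2, 12→3, 7→4, 4→5, 15→1, 8→4, 16→1, 6→5, 2→6, 3→6, 5→6.
So the longest decreasing subsequence has length 6, e.g. 15, 14, 12, 7, 4, 2.

6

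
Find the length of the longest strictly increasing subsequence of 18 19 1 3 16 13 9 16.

4

Scanning left to right, the best length ending at each element is: 18→1, 19→2, 1→1, 3→2, 16→3, 13→3, 9→3, 16→4.
So the longest increasing subsequence has length 4, e.g. 1, 3, 13, 16.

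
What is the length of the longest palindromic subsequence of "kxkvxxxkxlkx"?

One longest palindromic subsequence is kxkxxxkxk (positions 1,2,3,5,6,7,8,9,11); it reads the same forward and backward, and the interval DP gives dp[1][12] = 9.

9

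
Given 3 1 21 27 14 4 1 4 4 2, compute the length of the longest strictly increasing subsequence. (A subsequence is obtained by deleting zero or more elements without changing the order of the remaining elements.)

Let dp[i] be the longest increasing subsequence ending at position i. Then dp = [1, 1, 2, 3, 2, 2, 1, 2, 2, 2].
The maximum is 3; one witness is 3, 21, 27 at positions 1,3,4.

3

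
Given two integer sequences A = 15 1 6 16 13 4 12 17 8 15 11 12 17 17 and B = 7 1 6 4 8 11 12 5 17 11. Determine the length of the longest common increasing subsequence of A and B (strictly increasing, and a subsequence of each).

A longest common strictly increasing subsequence is 1, 6, 8, 11, 12, 17 (length 6); it appears in order in both A and B, and no longer such subsequence exists.

6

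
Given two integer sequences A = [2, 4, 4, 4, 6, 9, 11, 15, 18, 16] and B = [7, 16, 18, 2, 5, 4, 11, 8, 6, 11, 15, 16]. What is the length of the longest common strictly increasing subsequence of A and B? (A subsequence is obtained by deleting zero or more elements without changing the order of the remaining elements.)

For each value that appears in both, track the longest common increasing run ending there.
The best achievable length is 6; one witness is 2, 4, 6, 11, 15, 16 (A-positions 1,2,5,7,8,10, B-positions 4,6,9,10,11,12).

6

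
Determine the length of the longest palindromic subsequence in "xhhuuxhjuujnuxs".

One longest palindromic subsequence is xujuujux (positions 1,4,8,9,10,11,13,14); it reads the same forward and backward, and the interval DP gives dp[1][15] = 8.

8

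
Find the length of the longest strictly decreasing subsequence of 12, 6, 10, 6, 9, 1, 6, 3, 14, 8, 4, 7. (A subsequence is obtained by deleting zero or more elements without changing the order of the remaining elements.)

5

Let dp[i] be the longest decreasing subsequence ending at position i. Then dp = [1, 2, 2, 3, 3, 4, 4, 5, 1, 4, 5, 5].
The maximum is 5; one witness is 12, 10, 9, 6, 3 at positions 1,3,5,7,8.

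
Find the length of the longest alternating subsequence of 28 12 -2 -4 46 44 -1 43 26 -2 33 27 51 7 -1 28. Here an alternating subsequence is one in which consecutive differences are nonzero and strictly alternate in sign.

11

A longest alternating subsequence is 28, 12, 46, -1, 43, 26, 33, 27, 51, 7, 28 (positions 1,2,5,7,8,9,11,12,13,14,16); its 10 consecutive differences strictly alternate in sign, and length 11 is optimal.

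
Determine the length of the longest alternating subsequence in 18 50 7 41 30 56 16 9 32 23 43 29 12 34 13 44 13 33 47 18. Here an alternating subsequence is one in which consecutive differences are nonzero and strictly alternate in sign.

Track the best alternating length ending on an up-step vs a down-step at each position: up/down = 1/1, 2/1, 1/3, 4/3, 4/5, 6/1, 4/7, 4/7, 8/7, 8/9, 10/7, 10/11, 8/11, 12/11, 12/13, 14/7, 12/15, 16/15, 16/7, 16/17.
The maximum over both is 17; one such subsequence is 18, 50, 7, 41, 30, 56, 16, 32, 23, 43, 29, 34, 13, 44, 13, 33, 18.

17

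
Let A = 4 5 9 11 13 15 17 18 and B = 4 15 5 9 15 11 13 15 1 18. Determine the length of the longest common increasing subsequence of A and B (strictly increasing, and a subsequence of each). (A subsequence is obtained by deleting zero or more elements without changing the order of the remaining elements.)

For each value that appears in both, track the longest common increasing run ending there.
The best achievable length is 7; one witness is 4, 5, 9, 11, 13, 15, 18 (A-positions 1,2,3,4,5,6,8, B-positions 1,3,4,6,7,8,10).

7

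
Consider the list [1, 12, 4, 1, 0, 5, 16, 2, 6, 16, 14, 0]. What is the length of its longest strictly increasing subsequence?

Scanning left to right, the best length ending at each element is: 1→1, 12→2, 4→2, 1→1, 0→1, 5→3, 16→4, 2→2, 6→4, 16→5, 14→5, 0→1.
So the longest increasing subsequence has length 5, e.g. 1, 4, 5, 6, 16.

5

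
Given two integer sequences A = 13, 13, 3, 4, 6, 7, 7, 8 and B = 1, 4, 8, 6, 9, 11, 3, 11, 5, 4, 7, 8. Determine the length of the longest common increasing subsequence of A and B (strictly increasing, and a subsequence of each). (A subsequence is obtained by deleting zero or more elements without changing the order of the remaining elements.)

A longest common strictly increasing subsequence is 4, 6, 7, 8 (length 4); it appears in order in both A and B, and no longer such subsequence exists.

4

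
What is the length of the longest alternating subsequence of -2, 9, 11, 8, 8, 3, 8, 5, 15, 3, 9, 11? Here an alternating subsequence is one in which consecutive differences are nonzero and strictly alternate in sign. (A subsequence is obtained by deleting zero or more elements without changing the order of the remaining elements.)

8

Track the best alternating length ending on an up-step vs a down-step at each position: up/down = 1/1, 2/1, 2/1, 2/3, 2/3, 2/3, 4/3, 4/5, 6/1, 2/7, 8/7, 8/7.
The maximum over both is 8; one such subsequence is -2, 9, 3, 8, 5, 15, 3, 9.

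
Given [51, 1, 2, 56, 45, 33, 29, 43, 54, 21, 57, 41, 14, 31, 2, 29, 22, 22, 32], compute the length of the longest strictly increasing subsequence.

Let dp[i] be the longest increasing subsequence ending at position i. Then dp = [1, 1, 2, 3, 3, 3, 3, 4, 5, 3, 6, 4, 3, 4, 2, 4, 4, 4, 5].
The maximum is 6; one witness is 1, 2, 33, 43, 54, 57 at positions 2,3,6,8,9,11.

6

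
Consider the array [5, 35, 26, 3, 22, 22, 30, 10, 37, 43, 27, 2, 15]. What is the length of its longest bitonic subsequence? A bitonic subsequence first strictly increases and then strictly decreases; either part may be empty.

7

Let inc[i] be the LIS ending at i and dec[i] the longest strictly decreasing subsequence starting at i. inc = [1, 2, 2, 1, 2, 2, 3, 2, 4, 5, 3, 1, 3], dec = [3, 5, 4, 2, 3, 3, 3, 2, 3, 3, 2, 1, 1].
max_i inc[i]+dec[i]−1 = 7, with one witness 5, 26, 30, 37, 43, 27, 15.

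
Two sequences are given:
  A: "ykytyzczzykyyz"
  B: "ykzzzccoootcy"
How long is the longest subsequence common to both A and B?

6

A longest common subsequence is ykzzzy (length 6); the LCS DP confirms no longer common subsequence exists.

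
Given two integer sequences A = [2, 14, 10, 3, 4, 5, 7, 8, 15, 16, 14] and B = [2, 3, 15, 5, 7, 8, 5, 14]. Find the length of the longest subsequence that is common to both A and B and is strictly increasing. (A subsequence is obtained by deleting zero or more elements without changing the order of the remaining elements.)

A longest common strictly increasing subsequence is 2, 3, 5, 7, 8, 14 (length 6); it appears in order in both A and B, and no longer such subsequence exists.

6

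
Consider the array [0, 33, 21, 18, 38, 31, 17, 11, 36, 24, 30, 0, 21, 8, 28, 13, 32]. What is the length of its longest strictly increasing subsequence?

5

One longest increasing subsequence is 0, 21, 24, 30, 32 (positions 1,3,10,11,17), of length 5; no longer one exists.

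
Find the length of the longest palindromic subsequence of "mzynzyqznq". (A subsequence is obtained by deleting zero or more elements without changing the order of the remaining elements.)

One longest palindromic subsequence is nzqzn (positions 4,5,7,8,9); it reads the same forward and backward, and the interval DP gives dp[1][10] = 5.

5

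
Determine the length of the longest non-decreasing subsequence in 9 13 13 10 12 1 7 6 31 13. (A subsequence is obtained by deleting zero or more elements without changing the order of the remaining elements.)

Scanning left to right, the best length ending at each element is: 9→1, 13→2, 13→3, 10→2, 12→3, 1→1, 7→2, 6→2, 31→4, 13→4.
So the longest non-decreasing subsequence has length 4, e.g. 9, 13, 13, 31.

4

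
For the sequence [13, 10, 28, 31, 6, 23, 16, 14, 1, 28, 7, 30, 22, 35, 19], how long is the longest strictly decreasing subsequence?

One longest decreasing subsequence is 28, 23, 16, 14, 1 (positions 3,6,7,8,9), of length 5; no longer one exists.

5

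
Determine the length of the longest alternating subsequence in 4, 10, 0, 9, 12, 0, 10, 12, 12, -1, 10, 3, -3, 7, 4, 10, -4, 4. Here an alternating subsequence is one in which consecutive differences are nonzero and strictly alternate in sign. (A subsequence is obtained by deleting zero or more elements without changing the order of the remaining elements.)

14

Track the best alternating length ending on an up-step vs a down-step at each position: up/down = 1/1, 2/1, 1/3, 4/3, 4/1, 1/5, 6/5, 6/1, 6/1, 1/7, 8/7, 8/9, 1/9, 10/9, 10/11, 12/7, 1/13, 14/13.
The maximum over both is 14; one such subsequence is 4, 10, 0, 9, 0, 10, -1, 10, 3, 7, 4, 10, -4, 4.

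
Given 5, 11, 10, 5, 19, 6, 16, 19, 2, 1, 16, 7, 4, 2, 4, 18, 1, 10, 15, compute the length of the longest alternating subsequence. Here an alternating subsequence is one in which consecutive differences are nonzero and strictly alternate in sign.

A longest alternating subsequence is 5, 11, 10, 19, 6, 16, 2, 16, 2, 4, 1, 10 (positions 1,2,3,5,6,7,9,11,14,15,17,18); its 11 consecutive differences strictly alternate in sign, and length 12 is optimal.

12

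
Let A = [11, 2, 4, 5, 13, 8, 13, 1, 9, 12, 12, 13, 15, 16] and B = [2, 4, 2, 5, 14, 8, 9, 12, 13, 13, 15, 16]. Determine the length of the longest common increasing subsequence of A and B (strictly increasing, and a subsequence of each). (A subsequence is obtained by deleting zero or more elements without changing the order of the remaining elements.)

For each value that appears in both, track the longest common increasing run ending there.
The best achievable length is 9; one witness is 2, 4, 5, 8, 9, 12, 13, 15, 16 (A-positions 2,3,4,6,9,10,12,13,14, B-positions 1,2,4,6,7,8,9,11,12).

9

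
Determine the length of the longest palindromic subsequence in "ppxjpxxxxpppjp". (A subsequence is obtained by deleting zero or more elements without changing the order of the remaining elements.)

Using dp[i][j] = 2 + dp[i+1][j−1] if the ends match, else max(dp[i+1][j], dp[i][j−1]):
dp[1][14] = 10. A witness is pjpxxxxpjp at positions 1,4,5,6,7,8,9,12,13,14.

10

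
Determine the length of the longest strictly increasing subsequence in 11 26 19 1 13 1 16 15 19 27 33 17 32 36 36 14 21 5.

7

Scanning left to right, the best length ending at each element is: 11→1, 26→2, 19→2, 1→1, 13→2, 1→1, 16→3, 15→3, 19→4, 27→5, 33→6, 17→4, 32→6, 36→7, 36→7, 14→3, 21→5, 5→2.
So the longest increasing subsequence has length 7, e.g. 11, 13, 16, 19, 27, 33, 36.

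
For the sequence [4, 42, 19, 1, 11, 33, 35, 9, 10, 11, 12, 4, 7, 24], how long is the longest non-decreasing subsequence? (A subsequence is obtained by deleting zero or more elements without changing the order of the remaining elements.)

One longest non-decreasing subsequence is 4, 9, 10, 11, 12, 24 (positions 1,8,9,10,11,14), of length 6; no longer one exists.

6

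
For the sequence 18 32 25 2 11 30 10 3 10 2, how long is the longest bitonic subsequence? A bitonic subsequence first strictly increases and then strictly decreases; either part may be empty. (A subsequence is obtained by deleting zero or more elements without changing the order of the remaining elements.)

Let inc[i] be the LIS ending at i and dec[i] the longest strictly decreasing subsequence starting at i. inc = [1, 2, 2, 1, 2, 3, 2, 2, 3, 1], dec = [5, 6, 5, 1, 4, 4, 3, 2, 2, 1].
max_i inc[i]+dec[i]−1 = 7, with one witness 18, 32, 25, 11, 10, 3, 2.

7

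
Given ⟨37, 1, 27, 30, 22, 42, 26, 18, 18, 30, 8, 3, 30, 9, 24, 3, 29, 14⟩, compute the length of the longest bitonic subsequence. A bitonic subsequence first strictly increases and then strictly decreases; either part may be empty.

8

One longest bitonic subsequence is 1, 27, 30, 42, 26, 18, 9, 3 (positions 2,3,4,6,7,9,14,16): it rises to 42 then falls. Length 8 is optimal.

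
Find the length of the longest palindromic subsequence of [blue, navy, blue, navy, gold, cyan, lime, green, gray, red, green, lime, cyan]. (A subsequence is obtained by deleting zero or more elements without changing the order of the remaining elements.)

7

One longest palindromic subsequence is cyan lime green red green lime cyan (positions 6,7,8,10,11,12,13); it reads the same forward and backward, and the interval DP gives dp[1][13] = 7.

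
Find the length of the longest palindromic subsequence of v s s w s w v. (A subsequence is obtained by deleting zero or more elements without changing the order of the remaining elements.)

5

One longest palindromic subsequence is vwswv (positions 1,4,5,6,7); it reads the same forward and backward, and the interval DP gives dp[1][7] = 5.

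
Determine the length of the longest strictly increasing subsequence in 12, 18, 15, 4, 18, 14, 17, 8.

One longest increasing subsequence is 12, 15, 18 (positions 1,3,5), of length 3; no longer one exists.

3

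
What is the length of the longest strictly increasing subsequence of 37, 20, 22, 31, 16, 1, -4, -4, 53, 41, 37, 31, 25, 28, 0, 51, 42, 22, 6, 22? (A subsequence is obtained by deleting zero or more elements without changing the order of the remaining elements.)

5

One longest increasing subsequence is 20, 22, 31, 41, 51 (positions 2,3,4,10,16), of length 5; no longer one exists.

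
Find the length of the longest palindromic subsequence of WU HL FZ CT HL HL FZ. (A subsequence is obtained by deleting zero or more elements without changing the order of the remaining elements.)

4

Using dp[i][j] = 2 + dp[i+1][j−1] if the ends match, else max(dp[i+1][j], dp[i][j−1]):
dp[1][7] = 4. A witness is FZ HL HL FZ at positions 3,5,6,7.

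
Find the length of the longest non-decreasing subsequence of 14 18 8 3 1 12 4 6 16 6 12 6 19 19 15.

Let dp[i] be the longest non-decreasing subsequence ending at position i. Then dp = [1, 2, 1, 1, 1, 2, 2, 3, 4, 4, 5, 5, 6, 7, 6].
The maximum is 7; one witness is 3, 4, 6, 6, 12, 19, 19 at positions 4,7,8,10,11,13,14.

7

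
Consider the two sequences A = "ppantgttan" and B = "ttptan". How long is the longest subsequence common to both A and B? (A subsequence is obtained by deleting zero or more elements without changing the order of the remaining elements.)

5

A longest common subsequence is tttan (length 5); the LCS DP confirms no longer common subsequence exists.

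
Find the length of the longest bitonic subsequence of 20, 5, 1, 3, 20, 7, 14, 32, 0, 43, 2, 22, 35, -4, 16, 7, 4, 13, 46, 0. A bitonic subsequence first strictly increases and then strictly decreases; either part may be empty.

11

Let inc[i] be the LIS ending at i and dec[i] the longest strictly decreasing subsequence starting at i. inc = [1, 1, 1, 2, 3, 3, 4, 5, 1, 6, 2, 5, 6, 1, 5, 3, 3, 4, 7, 2], dec = [5, 4, 3, 3, 5, 3, 4, 6, 2, 6, 2, 5, 5, 1, 4, 3, 2, 2, 2, 1].
max_i inc[i]+dec[i]−1 = 11, with one witness 1, 3, 7, 14, 32, 43, 35, 16, 7, 4, 0.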